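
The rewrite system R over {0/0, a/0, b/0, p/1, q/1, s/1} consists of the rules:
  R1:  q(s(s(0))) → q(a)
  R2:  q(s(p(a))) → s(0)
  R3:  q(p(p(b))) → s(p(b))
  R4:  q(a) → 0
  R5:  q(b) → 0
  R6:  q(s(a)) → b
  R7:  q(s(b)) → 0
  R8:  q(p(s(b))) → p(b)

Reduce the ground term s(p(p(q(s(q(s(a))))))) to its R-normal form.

1. s(p(p(q(s(q(s(a)))))))  →  s(p(p(q(s(b)))))   [R6 at 1.1.1.1.1]
2. s(p(p(q(s(b)))))  →  s(p(p(0)))   [R7 at 1.1.1]

s(p(p(0)))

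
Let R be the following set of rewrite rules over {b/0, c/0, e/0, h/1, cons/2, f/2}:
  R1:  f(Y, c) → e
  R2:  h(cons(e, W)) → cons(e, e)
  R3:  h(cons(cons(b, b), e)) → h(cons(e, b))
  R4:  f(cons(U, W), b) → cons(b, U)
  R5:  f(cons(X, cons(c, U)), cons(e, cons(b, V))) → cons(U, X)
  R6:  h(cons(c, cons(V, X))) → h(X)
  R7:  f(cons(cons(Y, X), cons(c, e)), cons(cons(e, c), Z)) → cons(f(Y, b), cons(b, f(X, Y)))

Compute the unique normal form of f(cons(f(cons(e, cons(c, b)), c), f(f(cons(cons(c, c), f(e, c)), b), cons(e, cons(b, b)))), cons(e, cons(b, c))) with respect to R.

1. f(cons(f(cons(e, cons(c, b)), c), f(f(cons(cons(c, c), f(e, c)), b), cons(e, cons(b, b)))), cons(e, cons(b, c)))  →  f(cons(e, f(f(cons(cons(c, c), f(e, c)), b), cons(e, cons(b, b)))), cons(e, cons(b, c)))   [R1 at 1.1]
2. f(cons(e, f(f(cons(cons(c, c), f(e, c)), b), cons(e, cons(b, b)))), cons(e, cons(b, c)))  →  f(cons(e, f(cons(b, cons(c, c)), cons(e, cons(b, b)))), cons(e, cons(b, c)))   [R4 at 1.2.1]
3. f(cons(e, f(cons(b, cons(c, c)), cons(e, cons(b, b)))), cons(e, cons(b, c)))  →  f(cons(e, cons(c, b)), cons(e, cons(b, c)))   [R5 at 1.2]
4. f(cons(e, cons(c, b)), cons(e, cons(b, c)))  →  cons(b, e)   [R5 at ε]

cons(b, e)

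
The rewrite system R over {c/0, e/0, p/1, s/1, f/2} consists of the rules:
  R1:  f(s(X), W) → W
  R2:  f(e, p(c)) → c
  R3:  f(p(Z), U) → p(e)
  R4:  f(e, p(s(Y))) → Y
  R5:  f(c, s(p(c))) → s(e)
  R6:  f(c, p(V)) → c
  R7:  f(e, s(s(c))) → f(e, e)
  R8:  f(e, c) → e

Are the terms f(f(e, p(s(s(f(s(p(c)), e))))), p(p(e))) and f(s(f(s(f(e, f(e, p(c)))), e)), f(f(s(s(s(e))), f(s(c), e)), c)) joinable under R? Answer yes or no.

no — NF(t₁) = p(p(e)), NF(t₂) = e

Reduce t₁ = f(f(e, p(s(s(f(s(p(c)), e))))), p(p(e))):
1. f(f(e, p(s(s(f(s(p(c)), e))))), p(p(e)))  →  f(s(f(s(p(c)), e)), p(p(e)))   [R4 at 1]
2. f(s(f(s(p(c)), e)), p(p(e)))  →  p(p(e))   [R1 at ε]

Reduce t₂ = f(s(f(s(f(e, f(e, p(c)))), e)), f(f(s(s(s(e))), f(s(c), e)), c)):
1. f(s(f(s(f(e, f(e, p(c)))), e)), f(f(s(s(s(e))), f(s(c), e)), c))  →  f(f(s(s(s(e))), f(s(c), e)), c)   [R1 at ε]
2. f(f(s(s(s(e))), f(s(c), e)), c)  →  f(f(s(c), e), c)   [R1 at 1]
3. f(f(s(c), e), c)  →  f(e, c)   [R1 at 1]
4. f(e, c)  →  e   [R8 at ε]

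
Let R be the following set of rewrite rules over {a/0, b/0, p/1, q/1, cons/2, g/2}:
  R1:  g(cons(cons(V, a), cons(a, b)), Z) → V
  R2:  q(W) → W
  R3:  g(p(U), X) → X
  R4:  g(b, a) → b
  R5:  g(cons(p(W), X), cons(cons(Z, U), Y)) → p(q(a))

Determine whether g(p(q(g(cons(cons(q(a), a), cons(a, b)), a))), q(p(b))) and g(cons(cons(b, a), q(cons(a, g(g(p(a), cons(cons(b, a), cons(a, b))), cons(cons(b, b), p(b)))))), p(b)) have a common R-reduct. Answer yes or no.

Reduce t₁ = g(p(q(g(cons(cons(q(a), a), cons(a, b)), a))), q(p(b))):
1. g(p(q(g(cons(cons(q(a), a), cons(a, b)), a))), q(p(b)))  →  q(p(b))   [R3 at ε]
2. q(p(b))  →  p(b)   [R2 at ε]

Reduce t₂ = g(cons(cons(b, a), q(cons(a, g(g(p(a), cons(cons(b, a), cons(a, b))), cons(cons(b, b), p(b)))))), p(b)):
1. g(cons(cons(b, a), q(cons(a, g(g(p(a), cons(cons(b, a), cons(a, b))), cons(cons(b, b), p(b)))))), p(b))  →  g(cons(cons(b, a), cons(a, g(g(p(a), cons(cons(b, a), cons(a, b))), cons(cons(b, b), p(b))))), p(b))   [R2 at 1.2]
2. g(cons(cons(b, a), cons(a, g(g(p(a), cons(cons(b, a), cons(a, b))), cons(cons(b, b), p(b))))), p(b))  →  g(cons(cons(b, a), cons(a, g(cons(cons(b, a), cons(a, b)), cons(cons(b, b), p(b))))), p(b))   [R3 at 1.2.2.1]
3. g(cons(cons(b, a), cons(a, g(cons(cons(b, a), cons(a, b)), cons(cons(b, b), p(b))))), p(b))  →  g(cons(cons(b, a), cons(a, b)), p(b))   [R1 at 1.2.2]
4. g(cons(cons(b, a), cons(a, b)), p(b))  →  b   [R1 at ε]

no — NF(t₁) = p(b), NF(t₂) = b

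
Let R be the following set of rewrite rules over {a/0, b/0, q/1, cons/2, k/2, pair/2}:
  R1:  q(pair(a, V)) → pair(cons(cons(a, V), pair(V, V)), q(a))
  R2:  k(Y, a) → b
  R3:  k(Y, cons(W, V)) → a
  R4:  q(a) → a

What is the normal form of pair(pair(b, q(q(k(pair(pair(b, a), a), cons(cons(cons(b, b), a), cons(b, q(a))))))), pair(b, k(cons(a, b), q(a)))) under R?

1. pair(pair(b, q(q(k(pair(pair(b, a), a), cons(cons(cons(b, b), a), cons(b, q(a))))))), pair(b, k(cons(a, b), q(a))))  →  pair(pair(b, q(q(a))), pair(b, k(cons(a, b), q(a))))   [R3 at 1.2.1.1]
2. pair(pair(b, q(q(a))), pair(b, k(cons(a, b), q(a))))  →  pair(pair(b, q(a)), pair(b, k(cons(a, b), q(a))))   [R4 at 1.2.1]
3. pair(pair(b, q(a)), pair(b, k(cons(a, b), q(a))))  →  pair(pair(b, a), pair(b, k(cons(a, b), q(a))))   [R4 at 1.2]
4. pair(pair(b, a), pair(b, k(cons(a, b), q(a))))  →  pair(pair(b, a), pair(b, k(cons(a, b), a)))   [R4 at 2.2.2]
5. pair(pair(b, a), pair(b, k(cons(a, b), a)))  →  pair(pair(b, a), pair(b, b))   [R2 at 2.2]

pair(pair(b, a), pair(b, b))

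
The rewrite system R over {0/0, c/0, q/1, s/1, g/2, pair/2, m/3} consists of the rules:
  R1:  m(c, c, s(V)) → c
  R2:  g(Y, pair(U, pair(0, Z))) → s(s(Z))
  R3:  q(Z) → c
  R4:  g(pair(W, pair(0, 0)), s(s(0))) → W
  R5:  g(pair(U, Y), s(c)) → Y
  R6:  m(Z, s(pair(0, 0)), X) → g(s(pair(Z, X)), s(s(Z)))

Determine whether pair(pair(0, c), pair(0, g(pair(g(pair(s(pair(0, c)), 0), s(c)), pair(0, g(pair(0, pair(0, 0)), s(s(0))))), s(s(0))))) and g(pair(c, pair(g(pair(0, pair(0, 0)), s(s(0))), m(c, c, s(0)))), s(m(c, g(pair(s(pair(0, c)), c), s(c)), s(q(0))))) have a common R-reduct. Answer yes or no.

Reduce t₁ = pair(pair(0, c), pair(0, g(pair(g(pair(s(pair(0, c)), 0), s(c)), pair(0, g(pair(0, pair(0, 0)), s(s(0))))), s(s(0))))):
1. pair(pair(0, c), pair(0, g(pair(g(pair(s(pair(0, c)), 0), s(c)), pair(0, g(pair(0, pair(0, 0)), s(s(0))))), s(s(0)))))  →  pair(pair(0, c), pair(0, g(pair(0, pair(0, g(pair(0, pair(0, 0)), s(s(0))))), s(s(0)))))   [R5 at 2.2.1.1]
2. pair(pair(0, c), pair(0, g(pair(0, pair(0, g(pair(0, pair(0, 0)), s(s(0))))), s(s(0)))))  →  pair(pair(0, c), pair(0, g(pair(0, pair(0, 0)), s(s(0)))))   [R4 at 2.2.1.2.2]
3. pair(pair(0, c), pair(0, g(pair(0, pair(0, 0)), s(s(0)))))  →  pair(pair(0, c), pair(0, 0))   [R4 at 2.2]

Reduce t₂ = g(pair(c, pair(g(pair(0, pair(0, 0)), s(s(0))), m(c, c, s(0)))), s(m(c, g(pair(s(pair(0, c)), c), s(c)), s(q(0))))):
1. g(pair(c, pair(g(pair(0, pair(0, 0)), s(s(0))), m(c, c, s(0)))), s(m(c, g(pair(s(pair(0, c)), c), s(c)), s(q(0)))))  →  g(pair(c, pair(0, m(c, c, s(0)))), s(m(c, g(pair(s(pair(0, c)), c), s(c)), s(q(0)))))   [R4 at 1.2.1]
2. g(pair(c, pair(0, m(c, c, s(0)))), s(m(c, g(pair(s(pair(0, c)), c), s(c)), s(q(0)))))  →  g(pair(c, pair(0, c)), s(m(c, g(pair(s(pair(0, c)), c), s(c)), s(q(0)))))   [R1 at 1.2.2]
3. g(pair(c, pair(0, c)), s(m(c, g(pair(s(pair(0, c)), c), s(c)), s(q(0)))))  →  g(pair(c, pair(0, c)), s(m(c, c, s(q(0)))))   [R5 at 2.1.2]
4. g(pair(c, pair(0, c)), s(m(c, c, s(q(0)))))  →  g(pair(c, pair(0, c)), s(c))   [R1 at 2.1]
5. g(pair(c, pair(0, c)), s(c))  →  pair(0, c)   [R5 at ε]

no — NF(t₁) = pair(pair(0, c), pair(0, 0)), NF(t₂) = pair(0, c)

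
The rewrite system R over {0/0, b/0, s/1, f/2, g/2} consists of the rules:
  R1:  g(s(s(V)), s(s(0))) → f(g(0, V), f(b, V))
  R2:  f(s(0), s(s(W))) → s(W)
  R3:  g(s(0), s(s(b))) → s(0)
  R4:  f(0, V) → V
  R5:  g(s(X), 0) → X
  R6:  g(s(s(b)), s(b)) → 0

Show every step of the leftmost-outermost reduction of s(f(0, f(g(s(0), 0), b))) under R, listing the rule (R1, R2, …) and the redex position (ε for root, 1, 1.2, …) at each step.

1. s(f(0, f(g(s(0), 0), b)))  →  s(f(g(s(0), 0), b))   [R4 at 1]
2. s(f(g(s(0), 0), b))  →  s(f(0, b))   [R5 at 1.1]
3. s(f(0, b))  →  s(b)   [R4 at 1]

s(b)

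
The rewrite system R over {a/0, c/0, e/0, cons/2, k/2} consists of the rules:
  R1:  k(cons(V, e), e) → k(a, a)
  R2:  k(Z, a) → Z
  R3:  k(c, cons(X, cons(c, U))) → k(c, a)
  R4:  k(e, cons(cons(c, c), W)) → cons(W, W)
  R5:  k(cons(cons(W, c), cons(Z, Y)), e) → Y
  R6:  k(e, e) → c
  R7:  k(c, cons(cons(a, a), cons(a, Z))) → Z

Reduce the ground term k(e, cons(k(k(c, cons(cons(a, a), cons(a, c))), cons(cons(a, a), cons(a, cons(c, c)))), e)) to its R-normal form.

1. k(e, cons(k(k(c, cons(cons(a, a), cons(a, c))), cons(cons(a, a), cons(a, cons(c, c)))), e))  →  k(e, cons(k(c, cons(cons(a, a), cons(a, cons(c, c)))), e))   [R7 at 2.1.1]
2. k(e, cons(k(c, cons(cons(a, a), cons(a, cons(c, c)))), e))  →  k(e, cons(cons(c, c), e))   [R7 at 2.1]
3. k(e, cons(cons(c, c), e))  →  cons(e, e)   [R4 at ε]

cons(e, e)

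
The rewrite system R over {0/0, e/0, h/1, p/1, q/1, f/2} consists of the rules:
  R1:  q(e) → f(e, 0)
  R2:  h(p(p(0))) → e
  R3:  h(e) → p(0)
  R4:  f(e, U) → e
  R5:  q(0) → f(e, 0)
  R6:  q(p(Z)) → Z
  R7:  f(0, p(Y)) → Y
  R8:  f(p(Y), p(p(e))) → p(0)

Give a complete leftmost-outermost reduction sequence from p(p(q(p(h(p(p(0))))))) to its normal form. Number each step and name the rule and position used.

1. p(p(q(p(h(p(p(0)))))))  →  p(p(h(p(p(0)))))   [R6 at 1.1]
2. p(p(h(p(p(0)))))  →  p(p(e))   [R2 at 1.1]

p(p(e))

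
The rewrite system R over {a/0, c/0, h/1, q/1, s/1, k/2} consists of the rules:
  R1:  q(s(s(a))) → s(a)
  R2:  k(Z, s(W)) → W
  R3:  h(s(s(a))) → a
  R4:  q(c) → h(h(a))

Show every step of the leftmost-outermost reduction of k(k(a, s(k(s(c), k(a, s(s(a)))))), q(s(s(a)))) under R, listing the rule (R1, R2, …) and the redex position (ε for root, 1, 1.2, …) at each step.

1. k(k(a, s(k(s(c), k(a, s(s(a)))))), q(s(s(a))))  →  k(k(s(c), k(a, s(s(a)))), q(s(s(a))))   [R2 at 1]
2. k(k(s(c), k(a, s(s(a)))), q(s(s(a))))  →  k(k(s(c), s(a)), q(s(s(a))))   [R2 at 1.2]
3. k(k(s(c), s(a)), q(s(s(a))))  →  k(a, q(s(s(a))))   [R2 at 1]
4. k(a, q(s(s(a))))  →  k(a, s(a))   [R1 at 2]
5. k(a, s(a))  →  a   [R2 at ε]

a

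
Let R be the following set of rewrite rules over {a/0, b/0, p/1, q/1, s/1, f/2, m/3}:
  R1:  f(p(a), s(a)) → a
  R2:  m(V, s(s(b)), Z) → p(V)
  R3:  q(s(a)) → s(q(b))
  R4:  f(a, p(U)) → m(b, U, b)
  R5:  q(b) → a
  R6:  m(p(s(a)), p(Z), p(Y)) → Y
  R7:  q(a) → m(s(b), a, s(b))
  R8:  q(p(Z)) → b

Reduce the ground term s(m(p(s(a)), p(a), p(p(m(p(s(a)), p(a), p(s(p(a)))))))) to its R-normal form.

s(p(s(p(a))))

1. s(m(p(s(a)), p(a), p(p(m(p(s(a)), p(a), p(s(p(a))))))))  →  s(p(m(p(s(a)), p(a), p(s(p(a))))))   [R6 at 1]
2. s(p(m(p(s(a)), p(a), p(s(p(a))))))  →  s(p(s(p(a))))   [R6 at 1.1]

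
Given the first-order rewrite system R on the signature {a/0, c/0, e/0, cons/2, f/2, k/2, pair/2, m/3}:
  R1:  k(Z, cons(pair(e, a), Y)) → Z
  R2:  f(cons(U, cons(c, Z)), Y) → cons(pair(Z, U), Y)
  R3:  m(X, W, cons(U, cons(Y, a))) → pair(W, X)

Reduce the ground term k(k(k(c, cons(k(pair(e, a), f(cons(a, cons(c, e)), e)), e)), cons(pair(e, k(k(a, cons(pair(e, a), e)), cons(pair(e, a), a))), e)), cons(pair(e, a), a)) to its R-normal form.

c

1. k(k(k(c, cons(k(pair(e, a), f(cons(a, cons(c, e)), e)), e)), cons(pair(e, k(k(a, cons(pair(e, a), e)), cons(pair(e, a), a))), e)), cons(pair(e, a), a))  →  k(k(c, cons(k(pair(e, a), f(cons(a, cons(c, e)), e)), e)), cons(pair(e, k(k(a, cons(pair(e, a), e)), cons(pair(e, a), a))), e))   [R1 at ε]
2. k(k(c, cons(k(pair(e, a), f(cons(a, cons(c, e)), e)), e)), cons(pair(e, k(k(a, cons(pair(e, a), e)), cons(pair(e, a), a))), e))  →  k(k(c, cons(k(pair(e, a), cons(pair(e, a), e)), e)), cons(pair(e, k(k(a, cons(pair(e, a), e)), cons(pair(e, a), a))), e))   [R2 at 1.2.1.2]
3. k(k(c, cons(k(pair(e, a), cons(pair(e, a), e)), e)), cons(pair(e, k(k(a, cons(pair(e, a), e)), cons(pair(e, a), a))), e))  →  k(k(c, cons(pair(e, a), e)), cons(pair(e, k(k(a, cons(pair(e, a), e)), cons(pair(e, a), a))), e))   [R1 at 1.2.1]
4. k(k(c, cons(pair(e, a), e)), cons(pair(e, k(k(a, cons(pair(e, a), e)), cons(pair(e, a), a))), e))  →  k(c, cons(pair(e, k(k(a, cons(pair(e, a), e)), cons(pair(e, a), a))), e))   [R1 at 1]
5. k(c, cons(pair(e, k(k(a, cons(pair(e, a), e)), cons(pair(e, a), a))), e))  →  k(c, cons(pair(e, k(a, cons(pair(e, a), e))), e))   [R1 at 2.1.2]
6. k(c, cons(pair(e, k(a, cons(pair(e, a), e))), e))  →  k(c, cons(pair(e, a), e))   [R1 at 2.1.2]
7. k(c, cons(pair(e, a), e))  →  c   [R1 at ε]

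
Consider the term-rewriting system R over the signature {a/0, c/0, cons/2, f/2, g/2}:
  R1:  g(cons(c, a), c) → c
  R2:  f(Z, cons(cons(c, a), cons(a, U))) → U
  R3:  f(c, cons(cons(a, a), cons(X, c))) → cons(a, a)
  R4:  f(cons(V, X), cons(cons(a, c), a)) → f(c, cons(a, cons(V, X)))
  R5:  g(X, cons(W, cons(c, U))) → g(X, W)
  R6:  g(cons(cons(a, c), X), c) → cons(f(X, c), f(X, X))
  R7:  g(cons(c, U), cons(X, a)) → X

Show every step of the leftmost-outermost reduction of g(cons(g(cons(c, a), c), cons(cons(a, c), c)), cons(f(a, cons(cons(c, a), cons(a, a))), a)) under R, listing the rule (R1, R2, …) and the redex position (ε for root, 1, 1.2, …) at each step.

a

1. g(cons(g(cons(c, a), c), cons(cons(a, c), c)), cons(f(a, cons(cons(c, a), cons(a, a))), a))  →  g(cons(c, cons(cons(a, c), c)), cons(f(a, cons(cons(c, a), cons(a, a))), a))   [R1 at 1.1]
2. g(cons(c, cons(cons(a, c), c)), cons(f(a, cons(cons(c, a), cons(a, a))), a))  →  f(a, cons(cons(c, a), cons(a, a)))   [R7 at ε]
3. f(a, cons(cons(c, a), cons(a, a)))  →  a   [R2 at ε]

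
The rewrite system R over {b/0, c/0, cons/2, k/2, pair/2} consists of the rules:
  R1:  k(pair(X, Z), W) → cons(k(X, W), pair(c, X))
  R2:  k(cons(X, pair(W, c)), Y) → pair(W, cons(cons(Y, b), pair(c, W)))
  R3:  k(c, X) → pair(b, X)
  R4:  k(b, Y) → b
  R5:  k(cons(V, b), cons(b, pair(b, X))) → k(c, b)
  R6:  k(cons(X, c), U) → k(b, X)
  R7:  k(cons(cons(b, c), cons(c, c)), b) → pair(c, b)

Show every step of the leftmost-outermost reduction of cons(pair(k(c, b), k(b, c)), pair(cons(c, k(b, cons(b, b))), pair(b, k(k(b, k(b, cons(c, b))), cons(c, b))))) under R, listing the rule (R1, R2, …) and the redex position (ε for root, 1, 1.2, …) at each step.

1. cons(pair(k(c, b), k(b, c)), pair(cons(c, k(b, cons(b, b))), pair(b, k(k(b, k(b, cons(c, b))), cons(c, b)))))  →  cons(pair(pair(b, b), k(b, c)), pair(cons(c, k(b, cons(b, b))), pair(b, k(k(b, k(b, cons(c, b))), cons(c, b)))))   [R3 at 1.1]
2. cons(pair(pair(b, b), k(b, c)), pair(cons(c, k(b, cons(b, b))), pair(b, k(k(b, k(b, cons(c, b))), cons(c, b)))))  →  cons(pair(pair(b, b), b), pair(cons(c, k(b, cons(b, b))), pair(b, k(k(b, k(b, cons(c, b))), cons(c, b)))))   [R4 at 1.2]
3. cons(pair(pair(b, b), b), pair(cons(c, k(b, cons(b, b))), pair(b, k(k(b, k(b, cons(c, b))), cons(c, b)))))  →  cons(pair(pair(b, b), b), pair(cons(c, b), pair(b, k(k(b, k(b, cons(c, b))), cons(c, b)))))   [R4 at 2.1.2]
4. cons(pair(pair(b, b), b), pair(cons(c, b), pair(b, k(k(b, k(b, cons(c, b))), cons(c, b)))))  →  cons(pair(pair(b, b), b), pair(cons(c, b), pair(b, k(b, cons(c, b)))))   [R4 at 2.2.2.1]
5. cons(pair(pair(b, b), b), pair(cons(c, b), pair(b, k(b, cons(c, b)))))  →  cons(pair(pair(b, b), b), pair(cons(c, b), pair(b, b)))   [R4 at 2.2.2]

cons(pair(pair(b, b), b), pair(cons(c, b), pair(b, b)))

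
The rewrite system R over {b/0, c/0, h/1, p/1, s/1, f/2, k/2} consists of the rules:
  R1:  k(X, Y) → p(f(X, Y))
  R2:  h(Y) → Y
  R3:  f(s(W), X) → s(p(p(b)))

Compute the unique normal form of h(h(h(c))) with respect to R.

c

1. h(h(h(c)))  →  h(h(c))   [R2 at ε]
2. h(h(c))  →  h(c)   [R2 at ε]
3. h(c)  →  c   [R2 at ε]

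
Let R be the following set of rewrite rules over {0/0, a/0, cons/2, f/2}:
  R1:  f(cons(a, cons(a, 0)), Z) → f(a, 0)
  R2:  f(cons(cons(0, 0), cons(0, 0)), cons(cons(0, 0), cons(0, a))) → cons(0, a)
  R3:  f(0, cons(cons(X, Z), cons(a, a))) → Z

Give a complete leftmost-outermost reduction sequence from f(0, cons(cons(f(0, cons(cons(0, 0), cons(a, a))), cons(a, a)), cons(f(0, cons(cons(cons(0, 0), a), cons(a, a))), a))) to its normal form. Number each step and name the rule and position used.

1. f(0, cons(cons(f(0, cons(cons(0, 0), cons(a, a))), cons(a, a)), cons(f(0, cons(cons(cons(0, 0), a), cons(a, a))), a)))  →  f(0, cons(cons(0, cons(a, a)), cons(f(0, cons(cons(cons(0, 0), a), cons(a, a))), a)))   [R3 at 2.1.1]
2. f(0, cons(cons(0, cons(a, a)), cons(f(0, cons(cons(cons(0, 0), a), cons(a, a))), a)))  →  f(0, cons(cons(0, cons(a, a)), cons(a, a)))   [R3 at 2.2.1]
3. f(0, cons(cons(0, cons(a, a)), cons(a, a)))  →  cons(a, a)   [R3 at ε]

cons(a, a)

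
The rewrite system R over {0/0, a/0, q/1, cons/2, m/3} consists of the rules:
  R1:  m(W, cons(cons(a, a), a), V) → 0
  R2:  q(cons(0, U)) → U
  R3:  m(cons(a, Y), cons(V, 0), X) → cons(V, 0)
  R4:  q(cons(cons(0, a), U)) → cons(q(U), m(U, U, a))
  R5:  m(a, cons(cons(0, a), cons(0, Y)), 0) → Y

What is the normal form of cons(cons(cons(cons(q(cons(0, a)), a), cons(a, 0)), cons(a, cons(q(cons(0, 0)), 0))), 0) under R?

cons(cons(cons(cons(a, a), cons(a, 0)), cons(a, cons(0, 0))), 0)

1. cons(cons(cons(cons(q(cons(0, a)), a), cons(a, 0)), cons(a, cons(q(cons(0, 0)), 0))), 0)  →  cons(cons(cons(cons(a, a), cons(a, 0)), cons(a, cons(q(cons(0, 0)), 0))), 0)   [R2 at 1.1.1.1]
2. cons(cons(cons(cons(a, a), cons(a, 0)), cons(a, cons(q(cons(0, 0)), 0))), 0)  →  cons(cons(cons(cons(a, a), cons(a, 0)), cons(a, cons(0, 0))), 0)   [R2 at 1.2.2.1]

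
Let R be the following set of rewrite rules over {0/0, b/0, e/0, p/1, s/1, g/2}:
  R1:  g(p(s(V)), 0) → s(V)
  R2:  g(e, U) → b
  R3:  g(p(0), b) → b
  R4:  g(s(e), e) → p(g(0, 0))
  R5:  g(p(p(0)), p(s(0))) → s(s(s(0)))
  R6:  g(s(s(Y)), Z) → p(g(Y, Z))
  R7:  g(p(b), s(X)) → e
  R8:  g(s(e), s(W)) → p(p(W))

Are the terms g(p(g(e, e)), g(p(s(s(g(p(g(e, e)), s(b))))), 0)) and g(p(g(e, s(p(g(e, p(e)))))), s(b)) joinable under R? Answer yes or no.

yes — NF(t₁) = e, NF(t₂) = e

Reduce t₁ = g(p(g(e, e)), g(p(s(s(g(p(g(e, e)), s(b))))), 0)):
1. g(p(g(e, e)), g(p(s(s(g(p(g(e, e)), s(b))))), 0))  →  g(p(b), g(p(s(s(g(p(g(e, e)), s(b))))), 0))   [R2 at 1.1]
2. g(p(b), g(p(s(s(g(p(g(e, e)), s(b))))), 0))  →  g(p(b), s(s(g(p(g(e, e)), s(b)))))   [R1 at 2]
3. g(p(b), s(s(g(p(g(e, e)), s(b)))))  →  e   [R7 at ε]

Reduce t₂ = g(p(g(e, s(p(g(e, p(e)))))), s(b)):
1. g(p(g(e, s(p(g(e, p(e)))))), s(b))  →  g(p(b), s(b))   [R2 at 1.1]
2. g(p(b), s(b))  →  e   [R7 at ε]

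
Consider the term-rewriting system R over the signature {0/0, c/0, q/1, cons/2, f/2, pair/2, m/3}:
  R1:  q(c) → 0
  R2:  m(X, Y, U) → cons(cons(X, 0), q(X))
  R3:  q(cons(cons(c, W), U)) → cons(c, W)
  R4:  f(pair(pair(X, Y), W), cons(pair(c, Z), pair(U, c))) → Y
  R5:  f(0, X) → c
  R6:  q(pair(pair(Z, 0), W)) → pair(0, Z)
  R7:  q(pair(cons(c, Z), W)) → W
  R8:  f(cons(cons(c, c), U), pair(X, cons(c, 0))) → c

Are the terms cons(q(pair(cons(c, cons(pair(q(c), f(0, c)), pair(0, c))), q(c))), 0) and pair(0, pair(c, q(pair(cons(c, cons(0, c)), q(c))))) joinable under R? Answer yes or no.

no — NF(t₁) = cons(0, 0), NF(t₂) = pair(0, pair(c, 0))

Reduce t₁ = cons(q(pair(cons(c, cons(pair(q(c), f(0, c)), pair(0, c))), q(c))), 0):
1. cons(q(pair(cons(c, cons(pair(q(c), f(0, c)), pair(0, c))), q(c))), 0)  →  cons(q(c), 0)   [R7 at 1]
2. cons(q(c), 0)  →  cons(0, 0)   [R1 at 1]

Reduce t₂ = pair(0, pair(c, q(pair(cons(c, cons(0, c)), q(c))))):
1. pair(0, pair(c, q(pair(cons(c, cons(0, c)), q(c)))))  →  pair(0, pair(c, q(c)))   [R7 at 2.2]
2. pair(0, pair(c, q(c)))  →  pair(0, pair(c, 0))   [R1 at 2.2]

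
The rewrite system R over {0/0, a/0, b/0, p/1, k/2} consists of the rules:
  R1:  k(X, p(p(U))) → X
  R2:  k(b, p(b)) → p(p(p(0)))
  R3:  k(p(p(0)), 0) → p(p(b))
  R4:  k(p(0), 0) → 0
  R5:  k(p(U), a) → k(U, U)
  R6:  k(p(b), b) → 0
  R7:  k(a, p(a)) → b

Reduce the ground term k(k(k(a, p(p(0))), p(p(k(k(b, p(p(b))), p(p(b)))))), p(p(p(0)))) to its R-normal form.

a

1. k(k(k(a, p(p(0))), p(p(k(k(b, p(p(b))), p(p(b)))))), p(p(p(0))))  →  k(k(a, p(p(0))), p(p(k(k(b, p(p(b))), p(p(b))))))   [R1 at ε]
2. k(k(a, p(p(0))), p(p(k(k(b, p(p(b))), p(p(b))))))  →  k(a, p(p(0)))   [R1 at ε]
3. k(a, p(p(0)))  →  a   [R1 at ε]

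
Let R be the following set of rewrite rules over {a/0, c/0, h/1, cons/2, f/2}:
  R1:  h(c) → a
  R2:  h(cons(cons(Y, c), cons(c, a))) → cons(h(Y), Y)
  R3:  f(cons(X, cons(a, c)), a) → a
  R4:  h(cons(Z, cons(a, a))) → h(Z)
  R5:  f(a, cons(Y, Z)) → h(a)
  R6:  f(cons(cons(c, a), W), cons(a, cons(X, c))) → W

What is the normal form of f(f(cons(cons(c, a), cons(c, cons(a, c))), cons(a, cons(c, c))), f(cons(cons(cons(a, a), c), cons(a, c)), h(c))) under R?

1. f(f(cons(cons(c, a), cons(c, cons(a, c))), cons(a, cons(c, c))), f(cons(cons(cons(a, a), c), cons(a, c)), h(c)))  →  f(cons(c, cons(a, c)), f(cons(cons(cons(a, a), c), cons(a, c)), h(c)))   [R6 at 1]
2. f(cons(c, cons(a, c)), f(cons(cons(cons(a, a), c), cons(a, c)), h(c)))  →  f(cons(c, cons(a, c)), f(cons(cons(cons(a, a), c), cons(a, c)), a))   [R1 at 2.2]
3. f(cons(c, cons(a, c)), f(cons(cons(cons(a, a), c), cons(a, c)), a))  →  f(cons(c, cons(a, c)), a)   [R3 at 2]
4. f(cons(c, cons(a, c)), a)  →  a   [R3 at ε]

a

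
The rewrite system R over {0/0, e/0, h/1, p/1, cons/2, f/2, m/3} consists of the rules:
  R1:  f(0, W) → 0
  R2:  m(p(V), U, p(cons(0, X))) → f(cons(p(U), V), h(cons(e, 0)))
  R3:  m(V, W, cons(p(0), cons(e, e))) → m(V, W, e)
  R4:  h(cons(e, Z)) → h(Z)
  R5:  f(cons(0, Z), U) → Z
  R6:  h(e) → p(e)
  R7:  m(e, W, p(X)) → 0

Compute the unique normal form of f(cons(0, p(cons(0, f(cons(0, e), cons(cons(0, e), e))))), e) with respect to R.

1. f(cons(0, p(cons(0, f(cons(0, e), cons(cons(0, e), e))))), e)  →  p(cons(0, f(cons(0, e), cons(cons(0, e), e))))   [R5 at ε]
2. p(cons(0, f(cons(0, e), cons(cons(0, e), e))))  →  p(cons(0, e))   [R5 at 1.2]

p(cons(0, e))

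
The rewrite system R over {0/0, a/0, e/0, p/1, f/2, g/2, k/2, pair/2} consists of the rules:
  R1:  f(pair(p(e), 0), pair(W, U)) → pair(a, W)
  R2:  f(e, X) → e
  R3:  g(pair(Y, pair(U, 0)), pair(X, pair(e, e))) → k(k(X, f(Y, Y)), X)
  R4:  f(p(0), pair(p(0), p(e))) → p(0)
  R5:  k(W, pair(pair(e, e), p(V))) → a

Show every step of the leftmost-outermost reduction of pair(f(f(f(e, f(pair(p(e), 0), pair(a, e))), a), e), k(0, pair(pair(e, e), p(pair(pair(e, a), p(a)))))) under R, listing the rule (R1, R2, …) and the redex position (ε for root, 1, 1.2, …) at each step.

1. pair(f(f(f(e, f(pair(p(e), 0), pair(a, e))), a), e), k(0, pair(pair(e, e), p(pair(pair(e, a), p(a))))))  →  pair(f(f(e, a), e), k(0, pair(pair(e, e), p(pair(pair(e, a), p(a))))))   [R2 at 1.1.1]
2. pair(f(f(e, a), e), k(0, pair(pair(e, e), p(pair(pair(e, a), p(a))))))  →  pair(f(e, e), k(0, pair(pair(e, e), p(pair(pair(e, a), p(a))))))   [R2 at 1.1]
3. pair(f(e, e), k(0, pair(pair(e, e), p(pair(pair(e, a), p(a))))))  →  pair(e, k(0, pair(pair(e, e), p(pair(pair(e, a), p(a))))))   [R2 at 1]
4. pair(e, k(0, pair(pair(e, e), p(pair(pair(e, a), p(a))))))  →  pair(e, a)   [R5 at 2]

pair(e, a)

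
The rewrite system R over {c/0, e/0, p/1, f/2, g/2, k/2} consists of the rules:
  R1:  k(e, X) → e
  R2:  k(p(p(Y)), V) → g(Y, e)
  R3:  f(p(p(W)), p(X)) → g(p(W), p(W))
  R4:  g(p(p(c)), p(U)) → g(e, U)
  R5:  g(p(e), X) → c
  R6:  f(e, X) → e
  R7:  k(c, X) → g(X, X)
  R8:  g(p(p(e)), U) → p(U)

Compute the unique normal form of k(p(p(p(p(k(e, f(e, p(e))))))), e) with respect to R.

p(e)

1. k(p(p(p(p(k(e, f(e, p(e))))))), e)  →  g(p(p(k(e, f(e, p(e))))), e)   [R2 at ε]
2. g(p(p(k(e, f(e, p(e))))), e)  →  g(p(p(e)), e)   [R1 at 1.1.1]
3. g(p(p(e)), e)  →  p(e)   [R8 at ε]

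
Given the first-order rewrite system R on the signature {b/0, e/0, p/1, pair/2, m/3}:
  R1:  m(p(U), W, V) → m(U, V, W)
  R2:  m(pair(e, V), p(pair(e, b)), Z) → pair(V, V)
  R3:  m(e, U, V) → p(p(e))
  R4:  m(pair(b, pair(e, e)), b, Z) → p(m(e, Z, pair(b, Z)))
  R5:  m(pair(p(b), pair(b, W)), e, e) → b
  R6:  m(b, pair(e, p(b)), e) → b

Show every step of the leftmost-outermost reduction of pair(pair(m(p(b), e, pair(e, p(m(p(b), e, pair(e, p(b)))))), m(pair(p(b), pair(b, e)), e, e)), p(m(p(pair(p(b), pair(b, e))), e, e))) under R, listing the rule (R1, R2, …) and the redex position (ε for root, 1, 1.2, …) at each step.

1. pair(pair(m(p(b), e, pair(e, p(m(p(b), e, pair(e, p(b)))))), m(pair(p(b), pair(b, e)), e, e)), p(m(p(pair(p(b), pair(b, e))), e, e)))  →  pair(pair(m(b, pair(e, p(m(p(b), e, pair(e, p(b))))), e), m(pair(p(b), pair(b, e)), e, e)), p(m(p(pair(p(b), pair(b, e))), e, e)))   [R1 at 1.1]
2. pair(pair(m(b, pair(e, p(m(p(b), e, pair(e, p(b))))), e), m(pair(p(b), pair(b, e)), e, e)), p(m(p(pair(p(b), pair(b, e))), e, e)))  →  pair(pair(m(b, pair(e, p(m(b, pair(e, p(b)), e))), e), m(pair(p(b), pair(b, e)), e, e)), p(m(p(pair(p(b), pair(b, e))), e, e)))   [R1 at 1.1.2.2.1]
3. pair(pair(m(b, pair(e, p(m(b, pair(e, p(b)), e))), e), m(pair(p(b), pair(b, e)), e, e)), p(m(p(pair(p(b), pair(b, e))), e, e)))  →  pair(pair(m(b, pair(e, p(b)), e), m(pair(p(b), pair(b, e)), e, e)), p(m(p(pair(p(b), pair(b, e))), e, e)))   [R6 at 1.1.2.2.1]
4. pair(pair(m(b, pair(e, p(b)), e), m(pair(p(b), pair(b, e)), e, e)), p(m(p(pair(p(b), pair(b, e))), e, e)))  →  pair(pair(b, m(pair(p(b), pair(b, e)), e, e)), p(m(p(pair(p(b), pair(b, e))), e, e)))   [R6 at 1.1]
5. pair(pair(b, m(pair(p(b), pair(b, e)), e, e)), p(m(p(pair(p(b), pair(b, e))), e, e)))  →  pair(pair(b, b), p(m(p(pair(p(b), pair(b, e))), e, e)))   [R5 at 1.2]
6. pair(pair(b, b), p(m(p(pair(p(b), pair(b, e))), e, e)))  →  pair(pair(b, b), p(m(pair(p(b), pair(b, e)), e, e)))   [R1 at 2.1]
7. pair(pair(b, b), p(m(pair(p(b), pair(b, e)), e, e)))  →  pair(pair(b, b), p(b))   [R5 at 2.1]

pair(pair(b, b), p(b))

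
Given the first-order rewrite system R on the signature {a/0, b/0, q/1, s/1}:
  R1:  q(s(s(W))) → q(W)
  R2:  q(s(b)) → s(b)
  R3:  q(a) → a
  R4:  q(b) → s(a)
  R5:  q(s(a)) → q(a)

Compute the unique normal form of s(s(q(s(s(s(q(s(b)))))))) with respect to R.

s(s(s(a)))

1. s(s(q(s(s(s(q(s(b))))))))  →  s(s(q(s(q(s(b))))))   [R1 at 1.1]
2. s(s(q(s(q(s(b))))))  →  s(s(q(s(s(b)))))   [R2 at 1.1.1.1]
3. s(s(q(s(s(b)))))  →  s(s(q(b)))   [R1 at 1.1]
4. s(s(q(b)))  →  s(s(s(a)))   [R4 at 1.1]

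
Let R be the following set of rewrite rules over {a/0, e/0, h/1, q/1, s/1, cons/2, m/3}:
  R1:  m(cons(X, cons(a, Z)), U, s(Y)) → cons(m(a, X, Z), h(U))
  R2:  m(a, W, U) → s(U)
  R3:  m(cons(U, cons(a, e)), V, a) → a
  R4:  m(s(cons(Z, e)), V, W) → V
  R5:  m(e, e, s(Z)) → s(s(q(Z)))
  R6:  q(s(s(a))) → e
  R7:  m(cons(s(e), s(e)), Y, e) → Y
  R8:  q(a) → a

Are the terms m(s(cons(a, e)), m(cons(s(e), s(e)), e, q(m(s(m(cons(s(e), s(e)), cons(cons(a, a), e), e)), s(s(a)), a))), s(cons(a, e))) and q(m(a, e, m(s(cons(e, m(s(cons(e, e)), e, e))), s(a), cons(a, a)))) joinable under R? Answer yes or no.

Reduce t₁ = m(s(cons(a, e)), m(cons(s(e), s(e)), e, q(m(s(m(cons(s(e), s(e)), cons(cons(a, a), e), e)), s(s(a)), a))), s(cons(a, e))):
1. m(s(cons(a, e)), m(cons(s(e), s(e)), e, q(m(s(m(cons(s(e), s(e)), cons(cons(a, a), e), e)), s(s(a)), a))), s(cons(a, e)))  →  m(cons(s(e), s(e)), e, q(m(s(m(cons(s(e), s(e)), cons(cons(a, a), e), e)), s(s(a)), a)))   [R4 at ε]
2. m(cons(s(e), s(e)), e, q(m(s(m(cons(s(e), s(e)), cons(cons(a, a), e), e)), s(s(a)), a)))  →  m(cons(s(e), s(e)), e, q(m(s(cons(cons(a, a), e)), s(s(a)), a)))   [R7 at 3.1.1.1]
3. m(cons(s(e), s(e)), e, q(m(s(cons(cons(a, a), e)), s(s(a)), a)))  →  m(cons(s(e), s(e)), e, q(s(s(a))))   [R4 at 3.1]
4. m(cons(s(e), s(e)), e, q(s(s(a))))  →  m(cons(s(e), s(e)), e, e)   [R6 at 3]
5. m(cons(s(e), s(e)), e, e)  →  e   [R7 at ε]

Reduce t₂ = q(m(a, e, m(s(cons(e, m(s(cons(e, e)), e, e))), s(a), cons(a, a)))):
1. q(m(a, e, m(s(cons(e, m(s(cons(e, e)), e, e))), s(a), cons(a, a))))  →  q(s(m(s(cons(e, m(s(cons(e, e)), e, e))), s(a), cons(a, a))))   [R2 at 1]
2. q(s(m(s(cons(e, m(s(cons(e, e)), e, e))), s(a), cons(a, a))))  →  q(s(m(s(cons(e, e)), s(a), cons(a, a))))   [R4 at 1.1.1.1.2]
3. q(s(m(s(cons(e, e)), s(a), cons(a, a))))  →  q(s(s(a)))   [R4 at 1.1]
4. q(s(s(a)))  →  e   [R6 at ε]

yes — NF(t₁) = e, NF(t₂) = e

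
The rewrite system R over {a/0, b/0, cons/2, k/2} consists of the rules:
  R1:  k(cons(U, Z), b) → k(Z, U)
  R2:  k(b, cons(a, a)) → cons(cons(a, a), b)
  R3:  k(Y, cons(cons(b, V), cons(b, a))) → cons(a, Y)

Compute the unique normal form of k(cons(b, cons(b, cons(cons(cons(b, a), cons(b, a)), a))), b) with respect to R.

1. k(cons(b, cons(b, cons(cons(cons(b, a), cons(b, a)), a))), b)  →  k(cons(b, cons(cons(cons(b, a), cons(b, a)), a)), b)   [R1 at ε]
2. k(cons(b, cons(cons(cons(b, a), cons(b, a)), a)), b)  →  k(cons(cons(cons(b, a), cons(b, a)), a), b)   [R1 at ε]
3. k(cons(cons(cons(b, a), cons(b, a)), a), b)  →  k(a, cons(cons(b, a), cons(b, a)))   [R1 at ε]
4. k(a, cons(cons(b, a), cons(b, a)))  →  cons(a, a)   [R3 at ε]

cons(a, a)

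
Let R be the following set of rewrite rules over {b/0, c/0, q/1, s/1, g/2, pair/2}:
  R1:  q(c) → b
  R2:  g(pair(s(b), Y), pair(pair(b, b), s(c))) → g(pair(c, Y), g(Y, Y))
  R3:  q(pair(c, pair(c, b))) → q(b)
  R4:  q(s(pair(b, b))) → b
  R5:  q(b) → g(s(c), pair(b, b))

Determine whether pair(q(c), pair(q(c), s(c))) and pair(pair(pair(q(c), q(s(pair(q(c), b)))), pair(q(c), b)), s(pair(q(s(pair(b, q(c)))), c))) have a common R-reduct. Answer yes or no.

Reduce t₁ = pair(q(c), pair(q(c), s(c))):
1. pair(q(c), pair(q(c), s(c)))  →  pair(b, pair(q(c), s(c)))   [R1 at 1]
2. pair(b, pair(q(c), s(c)))  →  pair(b, pair(b, s(c)))   [R1 at 2.1]

Reduce t₂ = pair(pair(pair(q(c), q(s(pair(q(c), b)))), pair(q(c), b)), s(pair(q(s(pair(b, q(c)))), c))):
1. pair(pair(pair(q(c), q(s(pair(q(c), b)))), pair(q(c), b)), s(pair(q(s(pair(b, q(c)))), c)))  →  pair(pair(pair(b, q(s(pair(q(c), b)))), pair(q(c), b)), s(pair(q(s(pair(b, q(c)))), c)))   [R1 at 1.1.1]
2. pair(pair(pair(b, q(s(pair(q(c), b)))), pair(q(c), b)), s(pair(q(s(pair(b, q(c)))), c)))  →  pair(pair(pair(b, q(s(pair(b, b)))), pair(q(c), b)), s(pair(q(s(pair(b, q(c)))), c)))   [R1 at 1.1.2.1.1.1]
3. pair(pair(pair(b, q(s(pair(b, b)))), pair(q(c), b)), s(pair(q(s(pair(b, q(c)))), c)))  →  pair(pair(pair(b, b), pair(q(c), b)), s(pair(q(s(pair(b, q(c)))), c)))   [R4 at 1.1.2]
4. pair(pair(pair(b, b), pair(q(c), b)), s(pair(q(s(pair(b, q(c)))), c)))  →  pair(pair(pair(b, b), pair(b, b)), s(pair(q(s(pair(b, q(c)))), c)))   [R1 at 1.2.1]
5. pair(pair(pair(b, b), pair(b, b)), s(pair(q(s(pair(b, q(c)))), c)))  →  pair(pair(pair(b, b), pair(b, b)), s(pair(q(s(pair(b, b))), c)))   [R1 at 2.1.1.1.1.2]
6. pair(pair(pair(b, b), pair(b, b)), s(pair(q(s(pair(b, b))), c)))  →  pair(pair(pair(b, b), pair(b, b)), s(pair(b, c)))   [R4 at 2.1.1]

no — NF(t₁) = pair(b, pair(b, s(c))), NF(t₂) = pair(pair(pair(b, b), pair(b, b)), s(pair(b, c)))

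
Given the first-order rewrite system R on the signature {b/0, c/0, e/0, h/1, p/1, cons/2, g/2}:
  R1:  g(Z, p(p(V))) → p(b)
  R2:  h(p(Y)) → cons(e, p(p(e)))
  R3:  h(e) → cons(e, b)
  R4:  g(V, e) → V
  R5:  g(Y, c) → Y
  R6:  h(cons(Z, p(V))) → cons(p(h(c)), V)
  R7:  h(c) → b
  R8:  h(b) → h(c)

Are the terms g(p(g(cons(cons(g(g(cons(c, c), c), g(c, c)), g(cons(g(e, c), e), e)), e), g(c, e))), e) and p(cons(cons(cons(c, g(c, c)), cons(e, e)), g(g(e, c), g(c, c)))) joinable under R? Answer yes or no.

yes — NF(t₁) = p(cons(cons(cons(c, c), cons(e, e)), e)), NF(t₂) = p(cons(cons(cons(c, c), cons(e, e)), e))

Reduce t₁ = g(p(g(cons(cons(g(g(cons(c, c), c), g(c, c)), g(cons(g(e, c), e), e)), e), g(c, e))), e):
1. g(p(g(cons(cons(g(g(cons(c, c), c), g(c, c)), g(cons(g(e, c), e), e)), e), g(c, e))), e)  →  p(g(cons(cons(g(g(cons(c, c), c), g(c, c)), g(cons(g(e, c), e), e)), e), g(c, e)))   [R4 at ε]
2. p(g(cons(cons(g(g(cons(c, c), c), g(c, c)), g(cons(g(e, c), e), e)), e), g(c, e)))  →  p(g(cons(cons(g(cons(c, c), g(c, c)), g(cons(g(e, c), e), e)), e), g(c, e)))   [R5 at 1.1.1.1.1]
3. p(g(cons(cons(g(cons(c, c), g(c, c)), g(cons(g(e, c), e), e)), e), g(c, e)))  →  p(g(cons(cons(g(cons(c, c), c), g(cons(g(e, c), e), e)), e), g(c, e)))   [R5 at 1.1.1.1.2]
4. p(g(cons(cons(g(cons(c, c), c), g(cons(g(e, c), e), e)), e), g(c, e)))  →  p(g(cons(cons(cons(c, c), g(cons(g(e, c), e), e)), e), g(c, e)))   [R5 at 1.1.1.1]
5. p(g(cons(cons(cons(c, c), g(cons(g(e, c), e), e)), e), g(c, e)))  →  p(g(cons(cons(cons(c, c), cons(g(e, c), e)), e), g(c, e)))   [R4 at 1.1.1.2]
6. p(g(cons(cons(cons(c, c), cons(g(e, c), e)), e), g(c, e)))  →  p(g(cons(cons(cons(c, c), cons(e, e)), e), g(c, e)))   [R5 at 1.1.1.2.1]
7. p(g(cons(cons(cons(c, c), cons(e, e)), e), g(c, e)))  →  p(g(cons(cons(cons(c, c), cons(e, e)), e), c))   [R4 at 1.2]
8. p(g(cons(cons(cons(c, c), cons(e, e)), e), c))  →  p(cons(cons(cons(c, c), cons(e, e)), e))   [R5 at 1]

Reduce t₂ = p(cons(cons(cons(c, g(c, c)), cons(e, e)), g(g(e, c), g(c, c)))):
1. p(cons(cons(cons(c, g(c, c)), cons(e, e)), g(g(e, c), g(c, c))))  →  p(cons(cons(cons(c, c), cons(e, e)), g(g(e, c), g(c, c))))   [R5 at 1.1.1.2]
2. p(cons(cons(cons(c, c), cons(e, e)), g(g(e, c), g(c, c))))  →  p(cons(cons(cons(c, c), cons(e, e)), g(e, g(c, c))))   [R5 at 1.2.1]
3. p(cons(cons(cons(c, c), cons(e, e)), g(e, g(c, c))))  →  p(cons(cons(cons(c, c), cons(e, e)), g(e, c)))   [R5 at 1.2.2]
4. p(cons(cons(cons(c, c), cons(e, e)), g(e, c)))  →  p(cons(cons(cons(c, c), cons(e, e)), e))   [R5 at 1.2]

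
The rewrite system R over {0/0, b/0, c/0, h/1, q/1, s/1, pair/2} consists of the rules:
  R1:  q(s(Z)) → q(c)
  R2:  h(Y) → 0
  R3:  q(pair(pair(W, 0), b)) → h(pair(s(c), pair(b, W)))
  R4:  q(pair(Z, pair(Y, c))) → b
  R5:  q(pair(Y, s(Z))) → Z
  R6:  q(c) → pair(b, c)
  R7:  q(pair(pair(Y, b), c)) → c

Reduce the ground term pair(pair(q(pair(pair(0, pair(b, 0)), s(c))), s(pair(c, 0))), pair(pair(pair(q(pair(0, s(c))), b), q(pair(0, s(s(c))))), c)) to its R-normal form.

pair(pair(c, s(pair(c, 0))), pair(pair(pair(c, b), s(c)), c))

1. pair(pair(q(pair(pair(0, pair(b, 0)), s(c))), s(pair(c, 0))), pair(pair(pair(q(pair(0, s(c))), b), q(pair(0, s(s(c))))), c))  →  pair(pair(c, s(pair(c, 0))), pair(pair(pair(q(pair(0, s(c))), b), q(pair(0, s(s(c))))), c))   [R5 at 1.1]
2. pair(pair(c, s(pair(c, 0))), pair(pair(pair(q(pair(0, s(c))), b), q(pair(0, s(s(c))))), c))  →  pair(pair(c, s(pair(c, 0))), pair(pair(pair(c, b), q(pair(0, s(s(c))))), c))   [R5 at 2.1.1.1]
3. pair(pair(c, s(pair(c, 0))), pair(pair(pair(c, b), q(pair(0, s(s(c))))), c))  →  pair(pair(c, s(pair(c, 0))), pair(pair(pair(c, b), s(c)), c))   [R5 at 2.1.2]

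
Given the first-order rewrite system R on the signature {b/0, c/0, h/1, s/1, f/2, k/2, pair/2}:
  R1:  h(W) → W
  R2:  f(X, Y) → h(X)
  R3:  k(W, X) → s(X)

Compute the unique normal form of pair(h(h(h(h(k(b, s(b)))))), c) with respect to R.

1. pair(h(h(h(h(k(b, s(b)))))), c)  →  pair(h(h(h(k(b, s(b))))), c)   [R1 at 1]
2. pair(h(h(h(k(b, s(b))))), c)  →  pair(h(h(k(b, s(b)))), c)   [R1 at 1]
3. pair(h(h(k(b, s(b)))), c)  →  pair(h(k(b, s(b))), c)   [R1 at 1]
4. pair(h(k(b, s(b))), c)  →  pair(k(b, s(b)), c)   [R1 at 1]
5. pair(k(b, s(b)), c)  →  pair(s(s(b)), c)   [R3 at 1]

pair(s(s(b)), c)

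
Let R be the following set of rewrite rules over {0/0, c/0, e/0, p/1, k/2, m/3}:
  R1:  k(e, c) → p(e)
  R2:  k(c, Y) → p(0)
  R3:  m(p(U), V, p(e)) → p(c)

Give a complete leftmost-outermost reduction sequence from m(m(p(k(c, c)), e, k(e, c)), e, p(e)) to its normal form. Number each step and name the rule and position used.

1. m(m(p(k(c, c)), e, k(e, c)), e, p(e))  →  m(m(p(p(0)), e, k(e, c)), e, p(e))   [R2 at 1.1.1]
2. m(m(p(p(0)), e, k(e, c)), e, p(e))  →  m(m(p(p(0)), e, p(e)), e, p(e))   [R1 at 1.3]
3. m(m(p(p(0)), e, p(e)), e, p(e))  →  m(p(c), e, p(e))   [R3 at 1]
4. m(p(c), e, p(e))  →  p(c)   [R3 at ε]

p(c)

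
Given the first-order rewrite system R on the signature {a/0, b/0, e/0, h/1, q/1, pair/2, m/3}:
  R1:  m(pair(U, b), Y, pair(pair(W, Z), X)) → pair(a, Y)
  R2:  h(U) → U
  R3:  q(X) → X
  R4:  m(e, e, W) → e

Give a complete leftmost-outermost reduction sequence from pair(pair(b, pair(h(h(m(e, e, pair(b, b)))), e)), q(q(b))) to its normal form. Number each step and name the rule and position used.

pair(pair(b, pair(e, e)), b)

1. pair(pair(b, pair(h(h(m(e, e, pair(b, b)))), e)), q(q(b)))  →  pair(pair(b, pair(h(m(e, e, pair(b, b))), e)), q(q(b)))   [R2 at 1.2.1]
2. pair(pair(b, pair(h(m(e, e, pair(b, b))), e)), q(q(b)))  →  pair(pair(b, pair(m(e, e, pair(b, b)), e)), q(q(b)))   [R2 at 1.2.1]
3. pair(pair(b, pair(m(e, e, pair(b, b)), e)), q(q(b)))  →  pair(pair(b, pair(e, e)), q(q(b)))   [R4 at 1.2.1]
4. pair(pair(b, pair(e, e)), q(q(b)))  →  pair(pair(b, pair(e, e)), q(b))   [R3 at 2]
5. pair(pair(b, pair(e, e)), q(b))  →  pair(pair(b, pair(e, e)), b)   [R3 at 2]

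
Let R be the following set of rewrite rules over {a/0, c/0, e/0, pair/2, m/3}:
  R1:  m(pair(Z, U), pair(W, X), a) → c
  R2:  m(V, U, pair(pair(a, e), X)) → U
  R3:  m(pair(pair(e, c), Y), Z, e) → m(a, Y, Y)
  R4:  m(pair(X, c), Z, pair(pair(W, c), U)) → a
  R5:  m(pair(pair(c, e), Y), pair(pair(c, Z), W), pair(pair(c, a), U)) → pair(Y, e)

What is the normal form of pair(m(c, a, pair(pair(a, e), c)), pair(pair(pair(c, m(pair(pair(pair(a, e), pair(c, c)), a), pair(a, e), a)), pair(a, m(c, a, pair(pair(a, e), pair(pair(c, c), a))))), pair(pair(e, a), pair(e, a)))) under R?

1. pair(m(c, a, pair(pair(a, e), c)), pair(pair(pair(c, m(pair(pair(pair(a, e), pair(c, c)), a), pair(a, e), a)), pair(a, m(c, a, pair(pair(a, e), pair(pair(c, c), a))))), pair(pair(e, a), pair(e, a))))  →  pair(a, pair(pair(pair(c, m(pair(pair(pair(a, e), pair(c, c)), a), pair(a, e), a)), pair(a, m(c, a, pair(pair(a, e), pair(pair(c, c), a))))), pair(pair(e, a), pair(e, a))))   [R2 at 1]
2. pair(a, pair(pair(pair(c, m(pair(pair(pair(a, e), pair(c, c)), a), pair(a, e), a)), pair(a, m(c, a, pair(pair(a, e), pair(pair(c, c), a))))), pair(pair(e, a), pair(e, a))))  →  pair(a, pair(pair(pair(c, c), pair(a, m(c, a, pair(pair(a, e), pair(pair(c, c), a))))), pair(pair(e, a), pair(e, a))))   [R1 at 2.1.1.2]
3. pair(a, pair(pair(pair(c, c), pair(a, m(c, a, pair(pair(a, e), pair(pair(c, c), a))))), pair(pair(e, a), pair(e, a))))  →  pair(a, pair(pair(pair(c, c), pair(a, a)), pair(pair(e, a), pair(e, a))))   [R2 at 2.1.2.2]

pair(a, pair(pair(pair(c, c), pair(a, a)), pair(pair(e, a), pair(e, a))))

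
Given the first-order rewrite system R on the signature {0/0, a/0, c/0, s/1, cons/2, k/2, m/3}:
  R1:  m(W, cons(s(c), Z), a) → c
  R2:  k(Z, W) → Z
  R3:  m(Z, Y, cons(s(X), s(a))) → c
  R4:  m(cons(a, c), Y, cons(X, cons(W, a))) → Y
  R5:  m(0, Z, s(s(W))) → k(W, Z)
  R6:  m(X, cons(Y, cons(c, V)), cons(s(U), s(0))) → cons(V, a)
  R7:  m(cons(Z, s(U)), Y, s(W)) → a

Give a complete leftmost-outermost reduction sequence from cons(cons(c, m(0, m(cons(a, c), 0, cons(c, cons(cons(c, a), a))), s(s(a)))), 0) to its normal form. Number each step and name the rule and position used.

1. cons(cons(c, m(0, m(cons(a, c), 0, cons(c, cons(cons(c, a), a))), s(s(a)))), 0)  →  cons(cons(c, k(a, m(cons(a, c), 0, cons(c, cons(cons(c, a), a))))), 0)   [R5 at 1.2]
2. cons(cons(c, k(a, m(cons(a, c), 0, cons(c, cons(cons(c, a), a))))), 0)  →  cons(cons(c, a), 0)   [R2 at 1.2]

cons(cons(c, a), 0)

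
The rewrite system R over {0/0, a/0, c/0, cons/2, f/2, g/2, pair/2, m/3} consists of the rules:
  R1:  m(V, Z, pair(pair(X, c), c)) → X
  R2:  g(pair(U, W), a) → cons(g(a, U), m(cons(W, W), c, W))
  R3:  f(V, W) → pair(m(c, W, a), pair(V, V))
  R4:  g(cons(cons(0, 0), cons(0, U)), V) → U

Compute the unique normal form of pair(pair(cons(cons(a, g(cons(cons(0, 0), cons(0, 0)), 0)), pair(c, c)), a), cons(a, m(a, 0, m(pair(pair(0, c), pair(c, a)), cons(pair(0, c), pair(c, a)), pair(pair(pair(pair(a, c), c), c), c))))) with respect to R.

pair(pair(cons(cons(a, 0), pair(c, c)), a), cons(a, a))

1. pair(pair(cons(cons(a, g(cons(cons(0, 0), cons(0, 0)), 0)), pair(c, c)), a), cons(a, m(a, 0, m(pair(pair(0, c), pair(c, a)), cons(pair(0, c), pair(c, a)), pair(pair(pair(pair(a, c), c), c), c)))))  →  pair(pair(cons(cons(a, 0), pair(c, c)), a), cons(a, m(a, 0, m(pair(pair(0, c), pair(c, a)), cons(pair(0, c), pair(c, a)), pair(pair(pair(pair(a, c), c), c), c)))))   [R4 at 1.1.1.2]
2. pair(pair(cons(cons(a, 0), pair(c, c)), a), cons(a, m(a, 0, m(pair(pair(0, c), pair(c, a)), cons(pair(0, c), pair(c, a)), pair(pair(pair(pair(a, c), c), c), c)))))  →  pair(pair(cons(cons(a, 0), pair(c, c)), a), cons(a, m(a, 0, pair(pair(a, c), c))))   [R1 at 2.2.3]
3. pair(pair(cons(cons(a, 0), pair(c, c)), a), cons(a, m(a, 0, pair(pair(a, c), c))))  →  pair(pair(cons(cons(a, 0), pair(c, c)), a), cons(a, a))   [R1 at 2.2]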